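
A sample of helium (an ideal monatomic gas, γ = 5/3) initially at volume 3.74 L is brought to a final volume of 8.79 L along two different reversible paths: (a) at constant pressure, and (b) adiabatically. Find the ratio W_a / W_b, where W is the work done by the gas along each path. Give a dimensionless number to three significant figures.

Path (a) isobaric: W = P₁(V₂ − V₁) → W_a/(P₁V₁) = 1.35.
Path (b) adiabatic: W = P₁V₁(1 − (V₁/V₂)^(γ−1))/(γ−1) → W_b/(P₁V₁) = 0.6514.
W_a / W_b = 1.35 / 0.6514 = 2.073.

W_a / W_b ≈ 2.07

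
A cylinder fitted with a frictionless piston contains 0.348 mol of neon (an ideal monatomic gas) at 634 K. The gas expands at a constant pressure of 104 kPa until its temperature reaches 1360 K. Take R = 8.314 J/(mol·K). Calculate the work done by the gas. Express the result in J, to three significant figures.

Isobaric: W = P ΔV = nR ΔT.
W = (0.348)(8.314)(1360 − 634) = 2101 J.

W ≈ 2100 J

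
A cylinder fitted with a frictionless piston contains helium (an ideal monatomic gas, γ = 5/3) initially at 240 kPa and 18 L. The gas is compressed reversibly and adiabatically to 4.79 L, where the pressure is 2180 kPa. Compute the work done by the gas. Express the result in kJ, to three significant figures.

Adiabatic: W = (P₁V₁ − P₂V₂)/(γ − 1) with γ = 5/3.
P₁V₁ = 4320 J, P₂V₂ = 10442 J.
W = (4320 − 10442) / 0.6667 = -9183 J.

W ≈ -9.18 kJ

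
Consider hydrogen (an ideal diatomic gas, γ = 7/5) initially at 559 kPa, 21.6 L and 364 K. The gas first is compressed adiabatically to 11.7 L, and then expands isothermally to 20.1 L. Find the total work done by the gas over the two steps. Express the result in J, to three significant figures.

Step 1 (adiabatic): W = (P₁V₁ − P₂V₂)/(γ−1) = (12074 − 15430)/0.4 = -8390 J.
After step 1: P = 1319 kPa, V = 11.7 L, T = 465.2 K.
Step 2 (isothermal): W = P₁V₁ ln(V₂/V₁) = (15430) ln(20.1/11.7) = 8350 J.
W_total = -8390 + 8350 = -39.82 J.

W_total ≈ -39.8 J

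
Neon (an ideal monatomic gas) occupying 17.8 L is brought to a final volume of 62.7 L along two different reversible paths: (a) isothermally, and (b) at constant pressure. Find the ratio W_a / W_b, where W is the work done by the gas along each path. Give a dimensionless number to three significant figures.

Path (a) isothermal: W = P₁V₁ ln(V₂/V₁) → W_a/(P₁V₁) = 1.259.
Path (b) isobaric: W = P₁(V₂ − V₁) → W_b/(P₁V₁) = 2.522.
W_a / W_b = 1.259 / 2.522 = 0.4992.

W_a / W_b ≈ 0.499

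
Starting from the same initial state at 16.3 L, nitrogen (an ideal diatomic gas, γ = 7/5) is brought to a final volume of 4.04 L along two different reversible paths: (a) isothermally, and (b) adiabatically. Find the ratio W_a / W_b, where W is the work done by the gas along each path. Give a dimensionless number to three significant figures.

W_a / W_b ≈ 0.747

Path (a) isothermal: W = P₁V₁ ln(V₂/V₁) → W_a/(P₁V₁) = -1.395.
Path (b) adiabatic: W = P₁V₁(1 − (V₁/V₂)^(γ−1))/(γ−1) → W_b/(P₁V₁) = -1.868.
W_a / W_b = -1.395 / -1.868 = 0.7468.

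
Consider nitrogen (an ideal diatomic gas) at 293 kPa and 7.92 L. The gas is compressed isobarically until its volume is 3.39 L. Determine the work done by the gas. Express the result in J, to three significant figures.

W ≈ -1330 J

Isobaric: W = P ΔV.
W = (293 kPa)(3.39 − 7.92 L) = (293)(-4.53) = -1327 J.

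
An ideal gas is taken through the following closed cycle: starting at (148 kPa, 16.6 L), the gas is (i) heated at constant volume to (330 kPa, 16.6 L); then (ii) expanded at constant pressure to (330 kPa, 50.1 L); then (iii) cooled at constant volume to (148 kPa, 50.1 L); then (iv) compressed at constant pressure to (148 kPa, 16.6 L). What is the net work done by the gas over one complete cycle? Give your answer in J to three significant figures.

Constant-volume legs do no work.
W(ii) = (330)(50.1 − 16.6) = 11055 J; W(iv) = (148)(16.6 − 50.1) = -4958 J.
W_net = 11055 − 4958 = 6097 J (the clockwise enclosed area).

W_net ≈ 6100 J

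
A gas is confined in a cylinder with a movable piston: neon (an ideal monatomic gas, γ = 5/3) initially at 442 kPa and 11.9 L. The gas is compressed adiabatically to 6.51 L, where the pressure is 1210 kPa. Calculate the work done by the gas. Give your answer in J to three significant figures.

Adiabatic: W = (P₁V₁ − P₂V₂)/(γ − 1) with γ = 5/3.
P₁V₁ = 5260 J, P₂V₂ = 7877 J.
W = (5260 − 7877) / 0.6667 = -3926 J.

W ≈ -3930 J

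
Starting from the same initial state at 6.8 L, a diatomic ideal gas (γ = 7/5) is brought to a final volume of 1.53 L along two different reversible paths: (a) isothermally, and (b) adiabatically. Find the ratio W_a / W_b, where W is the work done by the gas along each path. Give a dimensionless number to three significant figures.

Path (a) isothermal: W = P₁V₁ ln(V₂/V₁) → W_a/(P₁V₁) = -1.492.
Path (b) adiabatic: W = P₁V₁(1 − (V₁/V₂)^(γ−1))/(γ−1) → W_b/(P₁V₁) = -2.04.
W_a / W_b = -1.492 / -2.04 = 0.7312.

W_a / W_b ≈ 0.731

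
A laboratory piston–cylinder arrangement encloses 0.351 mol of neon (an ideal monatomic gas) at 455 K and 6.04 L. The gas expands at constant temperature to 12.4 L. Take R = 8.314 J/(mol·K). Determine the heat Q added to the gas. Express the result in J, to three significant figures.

Q ≈ 955 J

Isothermal ⇒ ΔU = 0, so Q = W = nRT ln(V₂/V₁).
Q = (0.351)(8.314)(455) ln(12.4/6.04) = 1328 × 0.7193 = 955.1 J.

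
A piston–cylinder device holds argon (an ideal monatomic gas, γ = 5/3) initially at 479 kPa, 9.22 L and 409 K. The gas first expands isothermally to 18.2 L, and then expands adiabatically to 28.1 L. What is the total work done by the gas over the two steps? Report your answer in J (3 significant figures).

Step 1 (isothermal): W = P₁V₁ ln(V₂/V₁) = (4416) ln(18.2/9.22) = 3003 J.
After step 1: P = 242.7 kPa, V = 18.2 L, T = 409 K.
Step 2 (adiabatic): W = (P₁V₁ − P₂V₂)/(γ−1) = (4416 − 3306)/0.667 = 1665 J.
W_total = 3003 + 1665 = 4669 J.

W_total ≈ 4670 J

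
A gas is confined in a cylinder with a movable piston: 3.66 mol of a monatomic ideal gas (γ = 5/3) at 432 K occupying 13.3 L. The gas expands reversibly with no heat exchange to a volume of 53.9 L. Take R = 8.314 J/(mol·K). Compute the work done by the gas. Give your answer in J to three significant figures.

W ≈ 12000 J

Adiabatic: TV^(γ−1) = const with γ = 5/3.
T₂ = T₁ (V₁/V₂)^(γ−1) = 432 × (13.3/53.9)^0.667 = 432 × 0.3934 = 170 K.
W_by = nCᵥ(T₁ − T₂) = (3.66)(12.47)(432 − 170) = 11961 J.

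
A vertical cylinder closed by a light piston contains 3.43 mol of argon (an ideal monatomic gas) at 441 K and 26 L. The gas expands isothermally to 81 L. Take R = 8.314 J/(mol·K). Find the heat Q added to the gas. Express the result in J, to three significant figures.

Isothermal ⇒ ΔU = 0, so Q = W = nRT ln(V₂/V₁).
Q = (3.43)(8.314)(441) ln(81/26) = 12576 × 1.136 = 14291 J.

Q ≈ 14300 J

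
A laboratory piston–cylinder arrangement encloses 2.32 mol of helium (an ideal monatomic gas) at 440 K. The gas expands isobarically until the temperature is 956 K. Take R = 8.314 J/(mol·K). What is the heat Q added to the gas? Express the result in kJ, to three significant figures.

Isobaric: W = nRΔT = (2.32)(8.314)(516) = 9953 J.
ΔU = nCᵥΔT with Cᵥ = 3R/2: ΔU = (2.32)(12.47)(516) = 14929 J.
Q = ΔU + W = 14929 + 9953 = 24882 J.

Q ≈ 24.9 kJ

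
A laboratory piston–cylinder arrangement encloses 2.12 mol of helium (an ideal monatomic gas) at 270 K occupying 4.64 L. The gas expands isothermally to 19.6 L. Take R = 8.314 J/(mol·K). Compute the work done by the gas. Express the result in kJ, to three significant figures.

Isothermal: W = nRT ln(V₂/V₁).
W = (2.12)(8.314)(270) × ln(19.6/4.64)
  = 4759 × 1.441
W_by_gas = 6857 J.

W ≈ 6.86 kJ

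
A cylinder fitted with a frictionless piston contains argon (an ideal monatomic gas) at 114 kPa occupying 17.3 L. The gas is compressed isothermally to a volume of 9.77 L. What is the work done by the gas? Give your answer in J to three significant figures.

Isothermal: W = nRT ln(V₂/V₁) = P₁V₁ ln(V₂/V₁).
P₁V₁ = (114 kPa)(17.3 L) = 1972 J.
W = 1972 × ln(9.77/17.3) = 1972 × -0.5714
W_by_gas = -1127 J.

W ≈ -1130 J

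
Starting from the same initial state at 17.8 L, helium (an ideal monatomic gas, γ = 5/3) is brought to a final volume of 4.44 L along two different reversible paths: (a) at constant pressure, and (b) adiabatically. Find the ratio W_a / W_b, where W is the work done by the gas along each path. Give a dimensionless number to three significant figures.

Path (a) isobaric: W = P₁(V₂ − V₁) → W_a/(P₁V₁) = -0.7506.
Path (b) adiabatic: W = P₁V₁(1 − (V₁/V₂)^(γ−1))/(γ−1) → W_b/(P₁V₁) = -2.285.
W_a / W_b = -0.7506 / -2.285 = 0.3284.

W_a / W_b ≈ 0.328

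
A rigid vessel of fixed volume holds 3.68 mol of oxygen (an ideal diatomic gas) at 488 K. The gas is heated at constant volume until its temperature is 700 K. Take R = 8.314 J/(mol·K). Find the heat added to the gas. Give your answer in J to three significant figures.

Q ≈ 16200 J

Constant volume ⇒ W = 0, so Q = ΔU = nCᵥΔT with Cᵥ = 5R/2 = 20.79 J/(mol·K).
ΔU = (3.68)(20.79)(700 − 488) = 16216 J.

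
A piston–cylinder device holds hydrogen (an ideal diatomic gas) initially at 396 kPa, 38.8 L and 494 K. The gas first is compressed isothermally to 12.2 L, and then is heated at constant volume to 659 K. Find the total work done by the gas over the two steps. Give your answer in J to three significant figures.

Step 1 (isothermal): W = P₁V₁ ln(V₂/V₁) = (15365) ln(12.2/38.8) = -17777 J.
Step 2 (isochoric): W = 0 (constant volume).
W_total = -17777 + 0 = -17777 J.

W_total ≈ -17800 J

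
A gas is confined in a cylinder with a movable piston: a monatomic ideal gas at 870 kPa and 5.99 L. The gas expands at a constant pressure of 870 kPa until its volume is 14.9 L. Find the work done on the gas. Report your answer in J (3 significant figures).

W ≈ -7750 J

Isobaric: W = P ΔV.
W = (870 kPa)(14.9 − 5.99 L) = (870)(8.91) = 7752 J.
Work on gas = −W_by = -7752 J.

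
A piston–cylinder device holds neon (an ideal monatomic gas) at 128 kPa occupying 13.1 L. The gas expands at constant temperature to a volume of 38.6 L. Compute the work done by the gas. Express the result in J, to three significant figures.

Isothermal: W = nRT ln(V₂/V₁) = P₁V₁ ln(V₂/V₁).
P₁V₁ = (128 kPa)(13.1 L) = 1677 J.
W = 1677 × ln(38.6/13.1) = 1677 × 1.081
W_by_gas = 1812 J.

W ≈ 1810 J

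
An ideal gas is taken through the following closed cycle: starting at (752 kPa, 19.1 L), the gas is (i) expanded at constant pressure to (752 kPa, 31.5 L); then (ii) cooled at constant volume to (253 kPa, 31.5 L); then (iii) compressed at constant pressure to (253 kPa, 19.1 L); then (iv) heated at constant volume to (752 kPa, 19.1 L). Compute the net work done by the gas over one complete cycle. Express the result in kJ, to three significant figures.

Constant-volume legs do no work.
W(i) = (752)(31.5 − 19.1) = 9325 J; W(iii) = (253)(19.1 − 31.5) = -3137 J.
W_net = 9325 − 3137 = 6188 J (the clockwise enclosed area).

W_net ≈ 6.19 kJ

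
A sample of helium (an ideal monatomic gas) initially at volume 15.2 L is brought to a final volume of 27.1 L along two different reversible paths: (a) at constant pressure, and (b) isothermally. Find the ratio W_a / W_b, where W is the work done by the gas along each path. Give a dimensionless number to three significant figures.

Path (a) isobaric: W = P₁(V₂ − V₁) → W_a/(P₁V₁) = 0.7829.
Path (b) isothermal: W = P₁V₁ ln(V₂/V₁) → W_b/(P₁V₁) = 0.5782.
W_a / W_b = 0.7829 / 0.5782 = 1.354.

W_a / W_b ≈ 1.35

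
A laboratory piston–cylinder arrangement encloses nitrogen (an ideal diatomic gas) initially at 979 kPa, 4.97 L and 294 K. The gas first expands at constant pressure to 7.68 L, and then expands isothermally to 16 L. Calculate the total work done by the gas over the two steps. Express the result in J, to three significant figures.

W_total ≈ 8170 J

Step 1 (isobaric): W = PΔV = (979 kPa)(7.68 − 4.97 L) = 2653 J.
After step 1: P = 979 kPa, V = 7.68 L, T = 454.3 K.
Step 2 (isothermal): W = P₁V₁ ln(V₂/V₁) = (7519) ln(16/7.68) = 5519 J.
W_total = 2653 + 5519 = 8172 J.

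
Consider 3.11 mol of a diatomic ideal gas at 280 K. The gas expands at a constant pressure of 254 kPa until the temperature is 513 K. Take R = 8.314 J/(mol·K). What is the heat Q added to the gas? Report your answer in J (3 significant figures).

Q ≈ 21100 J

Isobaric: W = nRΔT = (3.11)(8.314)(233) = 6025 J.
ΔU = nCᵥΔT with Cᵥ = 5R/2: ΔU = (3.11)(20.79)(233) = 15061 J.
Q = ΔU + W = 15061 + 6025 = 21086 J.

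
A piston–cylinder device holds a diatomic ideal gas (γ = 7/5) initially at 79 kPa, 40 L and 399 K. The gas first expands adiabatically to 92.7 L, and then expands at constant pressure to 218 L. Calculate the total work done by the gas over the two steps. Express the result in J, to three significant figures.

W_total ≈ 5310 J

Step 1 (adiabatic): W = (P₁V₁ − P₂V₂)/(γ−1) = (3160 − 2258)/0.4 = 2256 J.
After step 1: P = 24.36 kPa, V = 92.7 L, T = 285.1 K.
Step 2 (isobaric): W = PΔV = (24.36 kPa)(218 − 92.7 L) = 3052 J.
W_total = 2256 + 3052 = 5307 J.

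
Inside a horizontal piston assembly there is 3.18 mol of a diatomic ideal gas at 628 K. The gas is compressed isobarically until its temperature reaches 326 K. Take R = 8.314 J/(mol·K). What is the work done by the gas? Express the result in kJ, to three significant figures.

W ≈ -7.98 kJ

Isobaric: W = P ΔV = nR ΔT.
W = (3.18)(8.314)(326 − 628) = -7984 J.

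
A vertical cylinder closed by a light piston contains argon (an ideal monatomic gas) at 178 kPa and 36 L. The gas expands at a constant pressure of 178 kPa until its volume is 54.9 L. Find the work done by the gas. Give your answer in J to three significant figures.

Isobaric: W = P ΔV.
W = (178 kPa)(54.9 − 36 L) = (178)(18.9) = 3364 J.

W ≈ 3360 J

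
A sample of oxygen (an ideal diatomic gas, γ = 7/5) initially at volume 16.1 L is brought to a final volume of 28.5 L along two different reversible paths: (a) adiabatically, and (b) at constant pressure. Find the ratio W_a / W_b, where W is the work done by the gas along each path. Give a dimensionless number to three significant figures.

Path (a) adiabatic: W = P₁V₁(1 − (V₁/V₂)^(γ−1))/(γ−1) → W_a/(P₁V₁) = 0.5106.
Path (b) isobaric: W = P₁(V₂ − V₁) → W_b/(P₁V₁) = 0.7702.
W_a / W_b = 0.5106 / 0.7702 = 0.6629.

W_a / W_b ≈ 0.663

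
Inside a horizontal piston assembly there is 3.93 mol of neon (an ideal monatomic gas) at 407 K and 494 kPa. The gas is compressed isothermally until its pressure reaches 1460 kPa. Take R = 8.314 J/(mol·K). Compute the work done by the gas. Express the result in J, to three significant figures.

Isothermal process: W = nRT ln(V₂/V₁) = nRT ln(P₁/P₂).
W = (3.93)(8.314)(407) × ln(494/1460)
  = 13298 × ln(0.3384) = 13298 × -1.084
W_by_gas = -14411 J.

W ≈ -14400 J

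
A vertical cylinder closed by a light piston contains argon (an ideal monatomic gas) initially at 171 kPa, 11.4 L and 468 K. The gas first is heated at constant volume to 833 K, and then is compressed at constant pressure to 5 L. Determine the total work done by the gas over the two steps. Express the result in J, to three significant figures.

W_total ≈ -1950 J

Step 1 (isochoric): W = 0 (constant volume).
After step 1: P = 304.4 kPa (V unchanged).
Step 2 (isobaric): W = PΔV = (304.4 kPa)(5 − 11.4 L) = -1948 J.
W_total = 0 − 1948 = -1948 J.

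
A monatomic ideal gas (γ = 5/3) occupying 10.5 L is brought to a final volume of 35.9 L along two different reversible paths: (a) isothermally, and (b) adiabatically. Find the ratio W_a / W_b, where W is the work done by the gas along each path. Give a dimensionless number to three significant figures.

W_a / W_b ≈ 1.47

Path (a) isothermal: W = P₁V₁ ln(V₂/V₁) → W_a/(P₁V₁) = 1.229.
Path (b) adiabatic: W = P₁V₁(1 − (V₁/V₂)^(γ−1))/(γ−1) → W_b/(P₁V₁) = 0.8391.
W_a / W_b = 1.229 / 0.8391 = 1.465.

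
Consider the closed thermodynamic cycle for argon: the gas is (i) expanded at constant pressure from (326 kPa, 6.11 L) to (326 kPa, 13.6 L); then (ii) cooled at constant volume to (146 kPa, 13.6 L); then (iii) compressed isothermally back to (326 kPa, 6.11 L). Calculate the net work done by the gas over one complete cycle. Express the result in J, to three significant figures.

Leg (i): W = PΔV = (326)(13.6 − 6.11) = 2442 J.
Leg (ii): W = 0.
Leg (iii): W = PᵢVᵢ ln(V_f/Vᵢ) = (1986) ln(6.11/13.6) = -1589 J.
W_net = 2442 − 1589 = 853 J.

W_net ≈ 853 J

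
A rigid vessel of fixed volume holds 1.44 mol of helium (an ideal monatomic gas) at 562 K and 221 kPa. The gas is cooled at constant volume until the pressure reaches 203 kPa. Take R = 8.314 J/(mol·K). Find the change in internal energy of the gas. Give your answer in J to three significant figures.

ΔU ≈ -822 J

Constant volume ⇒ W = 0, so Q = ΔU = nCᵥΔT with Cᵥ = 3R/2 = 12.47 J/(mol·K).
At constant V, T₂/T₁ = P₂/P₁ ⇒ ΔT = T₁(P₂/P₁ − 1) = 562·(203/221 − 1) = -45.77 K.
ΔU = (1.44)(12.47)(-45.77) = -822 J.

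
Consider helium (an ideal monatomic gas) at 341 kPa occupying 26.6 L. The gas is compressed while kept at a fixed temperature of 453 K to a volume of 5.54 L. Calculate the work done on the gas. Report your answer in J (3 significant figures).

W ≈ 14200 J

Isothermal: W = nRT ln(V₂/V₁) = P₁V₁ ln(V₂/V₁).
P₁V₁ = (341 kPa)(26.6 L) = 9071 J.
W = 9071 × ln(5.54/26.6) = 9071 × -1.569
W_by_gas = -14231 J; work on gas = −W_by = 14231 J.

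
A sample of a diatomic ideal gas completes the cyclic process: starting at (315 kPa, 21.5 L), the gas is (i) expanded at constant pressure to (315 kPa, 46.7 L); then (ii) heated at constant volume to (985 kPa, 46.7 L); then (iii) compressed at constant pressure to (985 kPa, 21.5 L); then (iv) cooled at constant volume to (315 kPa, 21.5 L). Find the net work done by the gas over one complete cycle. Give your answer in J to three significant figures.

Constant-volume legs do no work.
W(i) = (315)(46.7 − 21.5) = 7938 J; W(iii) = (985)(21.5 − 46.7) = -24822 J.
W_net = 7938 − 24822 = -16884 J (the counter-clockwise enclosed area).

W_net ≈ -16900 J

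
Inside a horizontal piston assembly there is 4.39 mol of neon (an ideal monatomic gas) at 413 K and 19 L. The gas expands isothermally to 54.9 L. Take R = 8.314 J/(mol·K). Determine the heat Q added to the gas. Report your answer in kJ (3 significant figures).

Q ≈ 16.0 kJ

Isothermal ⇒ ΔU = 0, so Q = W = nRT ln(V₂/V₁).
Q = (4.39)(8.314)(413) ln(54.9/19) = 15074 × 1.061 = 15994 J.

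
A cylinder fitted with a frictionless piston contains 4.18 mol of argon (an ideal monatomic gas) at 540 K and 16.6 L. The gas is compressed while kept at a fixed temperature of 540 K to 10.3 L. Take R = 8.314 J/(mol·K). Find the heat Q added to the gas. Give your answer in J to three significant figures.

Q ≈ -8960 J

Isothermal ⇒ ΔU = 0, so Q = W = nRT ln(V₂/V₁).
Q = (4.18)(8.314)(540) ln(10.3/16.6) = 18766 × -0.4773 = -8956 J.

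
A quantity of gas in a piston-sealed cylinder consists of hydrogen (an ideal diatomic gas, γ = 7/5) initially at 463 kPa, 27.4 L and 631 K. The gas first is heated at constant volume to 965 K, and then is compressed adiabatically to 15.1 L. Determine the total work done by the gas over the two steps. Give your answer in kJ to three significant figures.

W_total ≈ -13.1 kJ

Step 1 (isochoric): W = 0 (constant volume).
After step 1: P = 708.1 kPa (V unchanged).
Step 2 (adiabatic): W = (P₁V₁ − P₂V₂)/(γ−1) = (19401 − 24623)/0.4 = -13054 J.
W_total = 0 − 13054 = -13054 J.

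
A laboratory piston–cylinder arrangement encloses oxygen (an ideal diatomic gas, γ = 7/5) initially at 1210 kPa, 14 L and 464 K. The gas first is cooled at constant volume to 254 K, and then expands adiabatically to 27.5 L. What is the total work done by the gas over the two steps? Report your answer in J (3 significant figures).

Step 1 (isochoric): W = 0 (constant volume).
After step 1: P = 662.4 kPa (V unchanged).
Step 2 (adiabatic): W = (P₁V₁ − P₂V₂)/(γ−1) = (9273 − 7079)/0.4 = 5486 J.
W_total = 0 + 5486 = 5486 J.

W_total ≈ 5490 J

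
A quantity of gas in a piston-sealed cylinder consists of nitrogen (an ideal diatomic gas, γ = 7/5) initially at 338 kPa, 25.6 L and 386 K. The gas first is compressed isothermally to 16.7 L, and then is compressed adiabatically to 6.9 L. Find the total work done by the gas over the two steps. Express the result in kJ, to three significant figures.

Step 1 (isothermal): W = P₁V₁ ln(V₂/V₁) = (8653) ln(16.7/25.6) = -3696 J.
After step 1: P = 518.1 kPa, V = 16.7 L, T = 386 K.
Step 2 (adiabatic): W = (P₁V₁ − P₂V₂)/(γ−1) = (8653 − 12323)/0.4 = -9175 J.
W_total = -3696 − 9175 = -12871 J.

W_total ≈ -12.9 kJ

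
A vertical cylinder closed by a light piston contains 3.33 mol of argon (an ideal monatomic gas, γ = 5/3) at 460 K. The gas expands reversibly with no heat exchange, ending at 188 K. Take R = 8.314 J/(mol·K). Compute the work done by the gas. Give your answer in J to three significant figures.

Adiabatic ⇒ Q = 0, so W_by = −ΔU = nCᵥ(T₁ − T₂).
Cᵥ = 3R/2 = 12.47 J/(mol·K).
W = (3.33)(12.47)(460 − 188) = 11296 J.

W ≈ 11300 J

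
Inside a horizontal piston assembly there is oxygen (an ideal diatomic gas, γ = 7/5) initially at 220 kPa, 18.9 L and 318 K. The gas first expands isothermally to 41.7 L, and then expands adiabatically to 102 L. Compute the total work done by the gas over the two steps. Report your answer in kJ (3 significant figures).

Step 1 (isothermal): W = P₁V₁ ln(V₂/V₁) = (4158) ln(41.7/18.9) = 3290 J.
After step 1: P = 99.71 kPa, V = 41.7 L, T = 318 K.
Step 2 (adiabatic): W = (P₁V₁ − P₂V₂)/(γ−1) = (4158 − 2907)/0.4 = 3127 J.
W_total = 3290 + 3127 = 6417 J.

W_total ≈ 6.42 kJ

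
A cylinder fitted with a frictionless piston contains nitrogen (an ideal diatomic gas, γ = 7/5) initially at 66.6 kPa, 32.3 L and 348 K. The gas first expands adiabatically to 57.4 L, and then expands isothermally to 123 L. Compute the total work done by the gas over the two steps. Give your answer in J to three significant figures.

Step 1 (adiabatic): W = (P₁V₁ − P₂V₂)/(γ−1) = (2151 − 1709)/0.4 = 1105 J.
After step 1: P = 29.78 kPa, V = 57.4 L, T = 276.5 K.
Step 2 (isothermal): W = P₁V₁ ln(V₂/V₁) = (1709) ln(123/57.4) = 1303 J.
W_total = 1105 + 1303 = 2408 J.

W_total ≈ 2410 J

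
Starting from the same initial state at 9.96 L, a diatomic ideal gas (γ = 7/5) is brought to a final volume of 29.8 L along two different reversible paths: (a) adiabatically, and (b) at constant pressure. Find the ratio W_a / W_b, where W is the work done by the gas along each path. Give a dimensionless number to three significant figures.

W_a / W_b ≈ 0.445

Path (a) adiabatic: W = P₁V₁(1 − (V₁/V₂)^(γ−1))/(γ−1) → W_a/(P₁V₁) = 0.8873.
Path (b) isobaric: W = P₁(V₂ − V₁) → W_b/(P₁V₁) = 1.992.
W_a / W_b = 0.8873 / 1.992 = 0.4454.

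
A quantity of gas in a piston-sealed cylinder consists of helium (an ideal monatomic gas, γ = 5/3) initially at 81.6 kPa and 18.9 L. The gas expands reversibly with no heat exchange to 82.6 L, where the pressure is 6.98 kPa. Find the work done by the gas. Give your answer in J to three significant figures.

W ≈ 1450 J

Adiabatic: W = (P₁V₁ − P₂V₂)/(γ − 1) with γ = 5/3.
P₁V₁ = 1542 J, P₂V₂ = 576.5 J.
W = (1542 − 576.5) / 0.6667 = 1449 J.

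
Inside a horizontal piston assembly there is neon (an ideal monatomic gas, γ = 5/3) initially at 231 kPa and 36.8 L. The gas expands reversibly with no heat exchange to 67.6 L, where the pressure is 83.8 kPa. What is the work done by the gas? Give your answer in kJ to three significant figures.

Adiabatic: W = (P₁V₁ − P₂V₂)/(γ − 1) with γ = 5/3.
P₁V₁ = 8501 J, P₂V₂ = 5665 J.
W = (8501 − 5665) / 0.6667 = 4254 J.

W ≈ 4.25 kJ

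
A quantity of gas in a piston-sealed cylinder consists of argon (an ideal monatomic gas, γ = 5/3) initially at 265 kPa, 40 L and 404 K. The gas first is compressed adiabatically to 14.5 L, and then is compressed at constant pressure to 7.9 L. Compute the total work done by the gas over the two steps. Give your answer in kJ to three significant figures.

W_total ≈ -24.9 kJ

Step 1 (adiabatic): W = (P₁V₁ − P₂V₂)/(γ−1) = (10600 − 20850)/0.667 = -15375 J.
After step 1: P = 1438 kPa, V = 14.5 L, T = 794.7 K.
Step 2 (isobaric): W = PΔV = (1438 kPa)(7.9 − 14.5 L) = -9490 J.
W_total = -15375 − 9490 = -24865 J.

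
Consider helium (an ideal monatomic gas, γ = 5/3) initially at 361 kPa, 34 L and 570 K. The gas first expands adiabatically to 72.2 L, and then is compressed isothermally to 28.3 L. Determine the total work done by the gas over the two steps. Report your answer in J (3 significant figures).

W_total ≈ 309 J

Step 1 (adiabatic): W = (P₁V₁ − P₂V₂)/(γ−1) = (12274 − 7429)/0.667 = 7267 J.
After step 1: P = 102.9 kPa, V = 72.2 L, T = 345 K.
Step 2 (isothermal): W = P₁V₁ ln(V₂/V₁) = (7429) ln(28.3/72.2) = -6958 J.
W_total = 7267 − 6958 = 309 J.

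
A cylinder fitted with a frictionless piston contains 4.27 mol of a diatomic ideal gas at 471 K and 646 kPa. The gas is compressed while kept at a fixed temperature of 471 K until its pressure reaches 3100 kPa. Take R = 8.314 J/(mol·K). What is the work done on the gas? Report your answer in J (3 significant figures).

Isothermal process: W = nRT ln(V₂/V₁) = nRT ln(P₁/P₂).
W = (4.27)(8.314)(471) × ln(646/3100)
  = 16721 × ln(0.2084) = 16721 × -1.568
W_by_gas = -26224 J; work on gas = −W_by = 26224 J.

W ≈ 26200 J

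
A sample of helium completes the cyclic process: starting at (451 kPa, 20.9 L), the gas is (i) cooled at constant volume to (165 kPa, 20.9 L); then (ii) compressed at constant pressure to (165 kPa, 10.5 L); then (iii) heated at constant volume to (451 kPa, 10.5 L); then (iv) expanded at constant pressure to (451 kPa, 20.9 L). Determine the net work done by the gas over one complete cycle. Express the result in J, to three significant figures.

W_net ≈ 2970 J

Constant-volume legs do no work.
W(ii) = (165)(10.5 − 20.9) = -1716 J; W(iv) = (451)(20.9 − 10.5) = 4690 J.
W_net = -1716 + 4690 = 2974 J (the clockwise enclosed area).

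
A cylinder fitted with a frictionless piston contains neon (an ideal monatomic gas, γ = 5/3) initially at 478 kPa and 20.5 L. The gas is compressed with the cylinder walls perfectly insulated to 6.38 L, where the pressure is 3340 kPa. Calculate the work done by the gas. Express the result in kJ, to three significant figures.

Adiabatic: W = (P₁V₁ − P₂V₂)/(γ − 1) with γ = 5/3.
P₁V₁ = 9799 J, P₂V₂ = 21309 J.
W = (9799 − 21309) / 0.6667 = -17265 J.

W ≈ -17.3 kJ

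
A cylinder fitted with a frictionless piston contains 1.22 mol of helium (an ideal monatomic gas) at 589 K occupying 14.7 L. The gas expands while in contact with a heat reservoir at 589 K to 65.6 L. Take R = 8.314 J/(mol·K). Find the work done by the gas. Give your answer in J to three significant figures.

Isothermal: W = nRT ln(V₂/V₁).
W = (1.22)(8.314)(589) × ln(65.6/14.7)
  = 5974 × 1.496
W_by_gas = 8936 J.

W ≈ 8940 J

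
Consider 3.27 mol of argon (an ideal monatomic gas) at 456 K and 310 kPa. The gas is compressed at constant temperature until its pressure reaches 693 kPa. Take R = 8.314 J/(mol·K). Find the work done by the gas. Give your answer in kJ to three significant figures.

W ≈ -9.97 kJ

Isothermal process: W = nRT ln(V₂/V₁) = nRT ln(P₁/P₂).
W = (3.27)(8.314)(456) × ln(310/693)
  = 12397 × ln(0.4473) = 12397 × -0.8045
W_by_gas = -9973 J.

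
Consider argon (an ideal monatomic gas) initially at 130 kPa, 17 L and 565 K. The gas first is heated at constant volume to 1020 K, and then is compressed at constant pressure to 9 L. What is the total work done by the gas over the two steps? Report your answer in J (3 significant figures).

Step 1 (isochoric): W = 0 (constant volume).
After step 1: P = 234.7 kPa (V unchanged).
Step 2 (isobaric): W = PΔV = (234.7 kPa)(9 − 17 L) = -1878 J.
W_total = 0 − 1878 = -1878 J.

W_total ≈ -1880 J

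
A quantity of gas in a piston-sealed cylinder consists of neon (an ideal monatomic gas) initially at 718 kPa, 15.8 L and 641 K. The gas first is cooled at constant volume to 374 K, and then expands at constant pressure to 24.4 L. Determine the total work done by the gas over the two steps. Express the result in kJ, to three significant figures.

W_total ≈ 3.60 kJ

Step 1 (isochoric): W = 0 (constant volume).
After step 1: P = 418.9 kPa (V unchanged).
Step 2 (isobaric): W = PΔV = (418.9 kPa)(24.4 − 15.8 L) = 3603 J.
W_total = 0 + 3603 = 3603 J.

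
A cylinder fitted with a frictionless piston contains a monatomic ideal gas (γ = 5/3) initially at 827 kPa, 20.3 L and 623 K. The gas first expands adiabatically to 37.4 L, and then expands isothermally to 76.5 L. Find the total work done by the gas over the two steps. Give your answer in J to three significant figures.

W_total ≈ 16400 J

Step 1 (adiabatic): W = (P₁V₁ − P₂V₂)/(γ−1) = (16788 − 11171)/0.667 = 8426 J.
After step 1: P = 298.7 kPa, V = 37.4 L, T = 414.5 K.
Step 2 (isothermal): W = P₁V₁ ln(V₂/V₁) = (11171) ln(76.5/37.4) = 7994 J.
W_total = 8426 + 7994 = 16420 J.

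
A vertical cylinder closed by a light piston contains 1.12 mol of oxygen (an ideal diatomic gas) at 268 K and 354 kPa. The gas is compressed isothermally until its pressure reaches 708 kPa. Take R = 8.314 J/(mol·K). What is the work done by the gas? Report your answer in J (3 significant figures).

W ≈ -1730 J

Isothermal process: W = nRT ln(V₂/V₁) = nRT ln(P₁/P₂).
W = (1.12)(8.314)(268) × ln(354/708)
  = 2496 × ln(0.5) = 2496 × -0.6931
W_by_gas = -1730 J.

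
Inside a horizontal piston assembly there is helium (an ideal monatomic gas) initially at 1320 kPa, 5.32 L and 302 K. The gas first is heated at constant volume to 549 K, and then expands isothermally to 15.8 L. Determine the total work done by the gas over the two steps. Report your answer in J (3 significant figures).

W_total ≈ 13900 J

Step 1 (isochoric): W = 0 (constant volume).
After step 1: P = 2400 kPa (V unchanged).
Step 2 (isothermal): W = P₁V₁ ln(V₂/V₁) = (12766) ln(15.8/5.32) = 13896 J.
W_total = 0 + 13896 = 13896 J.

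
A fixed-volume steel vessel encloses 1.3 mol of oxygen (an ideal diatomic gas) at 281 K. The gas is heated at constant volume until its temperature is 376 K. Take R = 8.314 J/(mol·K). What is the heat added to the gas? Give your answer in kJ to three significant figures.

Constant volume ⇒ W = 0, so Q = ΔU = nCᵥΔT with Cᵥ = 5R/2 = 20.79 J/(mol·K).
ΔU = (1.3)(20.79)(376 − 281) = 2567 J.

Q ≈ 2.57 kJ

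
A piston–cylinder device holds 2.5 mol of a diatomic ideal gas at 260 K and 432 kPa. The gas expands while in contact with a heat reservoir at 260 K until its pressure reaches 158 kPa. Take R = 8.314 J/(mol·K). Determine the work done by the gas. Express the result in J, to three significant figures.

W ≈ 5440 J

Isothermal process: W = nRT ln(V₂/V₁) = nRT ln(P₁/P₂).
W = (2.5)(8.314)(260) × ln(432/158)
  = 5404 × ln(2.734) = 5404 × 1.006
W_by_gas = 5436 J.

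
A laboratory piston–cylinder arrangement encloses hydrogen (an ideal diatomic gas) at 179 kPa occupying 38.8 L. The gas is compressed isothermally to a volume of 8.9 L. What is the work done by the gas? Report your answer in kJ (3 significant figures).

Isothermal: W = nRT ln(V₂/V₁) = P₁V₁ ln(V₂/V₁).
P₁V₁ = (179 kPa)(38.8 L) = 6945 J.
W = 6945 × ln(8.9/38.8) = 6945 × -1.472
W_by_gas = -10226 J.

W ≈ -10.2 kJ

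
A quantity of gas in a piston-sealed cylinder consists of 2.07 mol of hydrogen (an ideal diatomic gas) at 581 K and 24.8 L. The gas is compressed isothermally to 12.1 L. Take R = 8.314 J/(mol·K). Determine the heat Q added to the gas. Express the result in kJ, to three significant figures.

Isothermal ⇒ ΔU = 0, so Q = W = nRT ln(V₂/V₁).
Q = (2.07)(8.314)(581) ln(12.1/24.8) = 9999 × -0.7176 = -7176 J.

Q ≈ -7.18 kJ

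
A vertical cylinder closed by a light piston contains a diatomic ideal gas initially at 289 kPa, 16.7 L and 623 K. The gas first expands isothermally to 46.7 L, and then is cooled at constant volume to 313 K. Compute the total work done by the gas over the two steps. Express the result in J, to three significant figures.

W_total ≈ 4960 J

Step 1 (isothermal): W = P₁V₁ ln(V₂/V₁) = (4826) ln(46.7/16.7) = 4963 J.
Step 2 (isochoric): W = 0 (constant volume).
W_total = 4963 + 0 = 4963 J.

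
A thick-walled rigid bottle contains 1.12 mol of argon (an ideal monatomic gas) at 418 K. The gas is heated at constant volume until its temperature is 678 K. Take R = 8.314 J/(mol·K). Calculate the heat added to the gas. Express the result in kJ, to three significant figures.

Constant volume ⇒ W = 0, so Q = ΔU = nCᵥΔT with Cᵥ = 3R/2 = 12.47 J/(mol·K).
ΔU = (1.12)(12.47)(678 − 418) = 3632 J.

Q ≈ 3.63 kJ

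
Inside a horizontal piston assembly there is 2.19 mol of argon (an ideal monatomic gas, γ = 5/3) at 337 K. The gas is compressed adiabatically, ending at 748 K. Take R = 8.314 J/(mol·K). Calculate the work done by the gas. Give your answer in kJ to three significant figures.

W ≈ -11.2 kJ

Adiabatic ⇒ Q = 0, so W_by = −ΔU = nCᵥ(T₁ − T₂).
Cᵥ = 3R/2 = 12.47 J/(mol·K).
W = (2.19)(12.47)(337 − 748) = -11225 J.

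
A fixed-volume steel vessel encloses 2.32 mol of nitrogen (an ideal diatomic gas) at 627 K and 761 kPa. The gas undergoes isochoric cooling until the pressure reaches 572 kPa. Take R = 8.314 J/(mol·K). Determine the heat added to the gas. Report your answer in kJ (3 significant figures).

Constant volume ⇒ W = 0, so Q = ΔU = nCᵥΔT with Cᵥ = 5R/2 = 20.79 J/(mol·K).
At constant V, T₂/T₁ = P₂/P₁ ⇒ ΔT = T₁(P₂/P₁ − 1) = 627·(572/761 − 1) = -155.7 K.
ΔU = (2.32)(20.79)(-155.7) = -7509 J.

Q ≈ -7.51 kJ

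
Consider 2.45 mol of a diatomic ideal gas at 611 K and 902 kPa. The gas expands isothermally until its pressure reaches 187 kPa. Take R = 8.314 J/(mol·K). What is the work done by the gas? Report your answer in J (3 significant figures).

Isothermal process: W = nRT ln(V₂/V₁) = nRT ln(P₁/P₂).
W = (2.45)(8.314)(611) × ln(902/187)
  = 12446 × ln(4.824) = 12446 × 1.574
W_by_gas = 19583 J.

W ≈ 19600 J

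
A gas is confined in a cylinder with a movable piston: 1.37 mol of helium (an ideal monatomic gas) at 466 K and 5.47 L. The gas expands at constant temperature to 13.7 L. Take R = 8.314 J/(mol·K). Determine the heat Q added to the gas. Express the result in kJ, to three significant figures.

Q ≈ 4.87 kJ

Isothermal ⇒ ΔU = 0, so Q = W = nRT ln(V₂/V₁).
Q = (1.37)(8.314)(466) ln(13.7/5.47) = 5308 × 0.9181 = 4873 J.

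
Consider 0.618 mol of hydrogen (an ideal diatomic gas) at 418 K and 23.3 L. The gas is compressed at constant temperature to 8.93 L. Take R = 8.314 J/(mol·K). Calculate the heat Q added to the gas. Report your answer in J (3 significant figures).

Q ≈ -2060 J

Isothermal ⇒ ΔU = 0, so Q = W = nRT ln(V₂/V₁).
Q = (0.618)(8.314)(418) ln(8.93/23.3) = 2148 × -0.959 = -2060 J.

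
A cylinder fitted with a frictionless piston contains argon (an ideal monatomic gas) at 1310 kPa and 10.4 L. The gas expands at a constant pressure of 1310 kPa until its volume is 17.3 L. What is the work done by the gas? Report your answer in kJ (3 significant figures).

W ≈ 9.04 kJ

Isobaric: W = P ΔV.
W = (1310 kPa)(17.3 − 10.4 L) = (1310)(6.9) = 9039 J.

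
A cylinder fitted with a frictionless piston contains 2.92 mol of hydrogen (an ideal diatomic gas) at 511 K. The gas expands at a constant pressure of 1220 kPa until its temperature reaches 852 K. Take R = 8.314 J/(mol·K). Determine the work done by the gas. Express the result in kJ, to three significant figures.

Isobaric: W = P ΔV = nR ΔT.
W = (2.92)(8.314)(852 − 511) = 8278 J.

W ≈ 8.28 kJ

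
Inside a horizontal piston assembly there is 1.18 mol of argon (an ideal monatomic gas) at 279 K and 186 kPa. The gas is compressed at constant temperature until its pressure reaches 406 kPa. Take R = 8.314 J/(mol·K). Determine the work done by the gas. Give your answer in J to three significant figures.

Isothermal process: W = nRT ln(V₂/V₁) = nRT ln(P₁/P₂).
W = (1.18)(8.314)(279) × ln(186/406)
  = 2737 × ln(0.4581) = 2737 × -0.7806
W_by_gas = -2137 J.

W ≈ -2140 J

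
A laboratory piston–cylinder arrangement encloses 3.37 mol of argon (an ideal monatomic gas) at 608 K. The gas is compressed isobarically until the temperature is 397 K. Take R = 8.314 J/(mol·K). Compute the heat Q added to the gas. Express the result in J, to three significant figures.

Isobaric: W = nRΔT = (3.37)(8.314)(-211) = -5912 J.
ΔU = nCᵥΔT with Cᵥ = 3R/2: ΔU = (3.37)(12.47)(-211) = -8868 J.
Q = ΔU + W = -8868 − 5912 = -14780 J.

Q ≈ -14800 J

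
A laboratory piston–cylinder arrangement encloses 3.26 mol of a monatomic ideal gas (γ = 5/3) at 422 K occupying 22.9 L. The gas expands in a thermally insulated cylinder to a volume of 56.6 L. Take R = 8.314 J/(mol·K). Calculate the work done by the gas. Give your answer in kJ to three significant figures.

Adiabatic: TV^(γ−1) = const with γ = 5/3.
T₂ = T₁ (V₁/V₂)^(γ−1) = 422 × (22.9/56.6)^0.667 = 422 × 0.547 = 230.8 K.
W_by = nCᵥ(T₁ − T₂) = (3.26)(12.47)(422 − 230.8) = 7771 J.

W ≈ 7.77 kJ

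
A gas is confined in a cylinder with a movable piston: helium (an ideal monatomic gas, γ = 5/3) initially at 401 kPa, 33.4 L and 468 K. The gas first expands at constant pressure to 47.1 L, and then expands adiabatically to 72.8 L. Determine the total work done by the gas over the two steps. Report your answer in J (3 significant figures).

W_total ≈ 12600 J

Step 1 (isobaric): W = PΔV = (401 kPa)(47.1 − 33.4 L) = 5494 J.
After step 1: P = 401 kPa, V = 47.1 L, T = 660 K.
Step 2 (adiabatic): W = (P₁V₁ − P₂V₂)/(γ−1) = (18887 − 14128)/0.667 = 7138 J.
W_total = 5494 + 7138 = 12632 J.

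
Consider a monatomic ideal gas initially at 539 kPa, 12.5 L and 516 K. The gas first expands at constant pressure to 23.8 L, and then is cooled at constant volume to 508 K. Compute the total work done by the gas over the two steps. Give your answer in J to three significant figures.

Step 1 (isobaric): W = PΔV = (539 kPa)(23.8 − 12.5 L) = 6091 J.
Step 2 (isochoric): W = 0 (constant volume).
W_total = 6091 + 0 = 6091 J.

W_total ≈ 6090 J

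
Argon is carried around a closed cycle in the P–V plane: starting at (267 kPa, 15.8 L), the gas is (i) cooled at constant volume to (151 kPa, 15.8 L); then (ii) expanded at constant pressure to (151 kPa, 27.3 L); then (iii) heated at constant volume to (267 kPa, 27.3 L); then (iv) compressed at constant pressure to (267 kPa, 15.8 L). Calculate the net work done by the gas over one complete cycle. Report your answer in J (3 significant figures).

Constant-volume legs do no work.
W(ii) = (151)(27.3 − 15.8) = 1736 J; W(iv) = (267)(15.8 − 27.3) = -3070 J.
W_net = 1736 − 3070 = -1334 J (the counter-clockwise enclosed area).

W_net ≈ -1330 J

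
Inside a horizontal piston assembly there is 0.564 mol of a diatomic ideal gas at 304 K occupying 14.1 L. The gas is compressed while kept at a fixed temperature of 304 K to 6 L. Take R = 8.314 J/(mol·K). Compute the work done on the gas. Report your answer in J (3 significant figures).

W ≈ 1220 J

Isothermal: W = nRT ln(V₂/V₁).
W = (0.564)(8.314)(304) × ln(6/14.1)
  = 1425 × -0.8544
W_by_gas = -1218 J; work on gas = −W_by = 1218 J.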